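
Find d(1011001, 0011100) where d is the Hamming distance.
XOR = 1000101, count of 1s = 3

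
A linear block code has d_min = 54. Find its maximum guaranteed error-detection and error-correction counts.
(a) Detection requires d_min ≥ e+1, so e ≤ d_min − 1 = 53.
(b) Correction requires d_min ≥ 2t+1, so t ≤ ⌊(d_min − 1)/2⌋ = ⌊53/2⌋ = 26.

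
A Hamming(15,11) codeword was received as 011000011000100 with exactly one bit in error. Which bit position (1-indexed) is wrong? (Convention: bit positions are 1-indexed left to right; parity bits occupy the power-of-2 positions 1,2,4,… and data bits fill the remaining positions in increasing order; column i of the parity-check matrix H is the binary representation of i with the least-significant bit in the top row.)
Syndrome s = H · r^T (mod 2), r = 011000011000100:
  s[0] = (101010101010101)·(011000011000100) mod 2 = 0+0+1+0+0+0+0+0+1+0+0+0+1+0+0 mod 2 = 1
  s[1] = (011001100110011)·(011000011000100) mod 2 = 0+1+1+0+0+0+0+0+0+0+0+0+0+0+0 mod 2 = 0
  s[2] = (000111100001111)·(011000011000100) mod 2 = 0+0+0+0+0+0+0+0+0+0+0+0+1+0+0 mod 2 = 1
  s[3] = (000000011111111)·(011000011000100) mod 2 = 0+0+0+0+0+0+0+1+1+0+0+0+1+0+0 mod 2 = 1
Syndrome = 1011
Column i of H is the binary representation of i, so the syndrome is the binary index of the flipped bit.
Read s = 1011 with s[0] as LSB: 1·2^0 + 0·2^1 + 1·2^2 + 1·2^3 = 13.
Error is at bit position 13.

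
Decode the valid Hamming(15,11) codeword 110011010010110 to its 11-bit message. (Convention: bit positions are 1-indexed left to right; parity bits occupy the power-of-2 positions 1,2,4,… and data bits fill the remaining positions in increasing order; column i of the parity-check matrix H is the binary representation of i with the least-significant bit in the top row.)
Parity bits occupy power-of-2 positions; data bits are at positions {3,5,6,7,9,10,11,12,13,14,15} (1-indexed).
Extract: c[3]=0 c[5]=1 c[6]=1 c[7]=0 c[9]=0 c[10]=0 c[11]=1 c[12]=0 c[13]=1 c[14]=1 c[15]=0
Data = 01100010110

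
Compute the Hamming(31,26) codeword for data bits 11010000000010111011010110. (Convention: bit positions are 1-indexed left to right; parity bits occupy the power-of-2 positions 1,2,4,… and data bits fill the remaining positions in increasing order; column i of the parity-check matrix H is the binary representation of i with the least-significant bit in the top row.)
Codeword c = d · G (mod 2), d = 11010000000010111011010110:
  c[0] = d·G[:,0] = (11010000000010111011010110)·(11011010101101010101010101) mod 2 = 1+1+0+1+0+0+0+0+0+0+0+0+0+0+0+1+0+0+0+1+0+1+0+1+0+0 mod 2 = 1
  c[1] = d·G[:,1] = (11010000000010111011010110)·(10110110011011001100110011) mod 2 = 1+0+0+1+0+0+0+0+0+0+0+0+1+0+0+0+1+0+0+0+0+1+0+0+1+0 mod 2 = 0
  c[2] = d·G[:,2] = (11010000000010111011010110)·(10000000000000000000000000) mod 2 = 1+0+0+0+0+0+0+0+0+0+0+0+0+0+0+0+0+0+0+0+0+0+0+0+0+0 mod 2 = 1
  c[3] = d·G[:,3] = (11010000000010111011010110)·(01110001111000111100001111) mod 2 = 0+1+0+1+0+0+0+0+0+0+0+0+0+0+1+1+1+0+0+0+0+0+0+1+1+0 mod 2 = 1
  c[4] = d·G[:,4] = (11010000000010111011010110)·(01000000000000000000000000) mod 2 = 0+1+0+0+0+0+0+0+0+0+0+0+0+0+0+0+0+0+0+0+0+0+0+0+0+0 mod 2 = 1
  c[5] = d·G[:,5] = (11010000000010111011010110)·(00100000000000000000000000) mod 2 = 0+0+0+0+0+0+0+0+0+0+0+0+0+0+0+0+0+0+0+0+0+0+0+0+0+0 mod 2 = 0
  c[6] = d·G[:,6] = (11010000000010111011010110)·(00010000000000000000000000) mod 2 = 0+0+0+1+0+0+0+0+0+0+0+0+0+0+0+0+0+0+0+0+0+0+0+0+0+0 mod 2 = 1
  c[7] = d·G[:,7] = (11010000000010111011010110)·(00001111111000000011111111) mod 2 = 0+0+0+0+0+0+0+0+0+0+0+0+0+0+0+0+0+0+1+1+0+1+0+1+1+0 mod 2 = 1
  c[8] = d·G[:,8] = (11010000000010111011010110)·(00001000000000000000000000) mod 2 = 0+0+0+0+0+0+0+0+0+0+0+0+0+0+0+0+0+0+0+0+0+0+0+0+0+0 mod 2 = 0
  c[9] = d·G[:,9] = (11010000000010111011010110)·(00000100000000000000000000) mod 2 = 0+0+0+0+0+0+0+0+0+0+0+0+0+0+0+0+0+0+0+0+0+0+0+0+0+0 mod 2 = 0
  c[10] = d·G[:,10] = (11010000000010111011010110)·(00000010000000000000000000) mod 2 = 0+0+0+0+0+0+0+0+0+0+0+0+0+0+0+0+0+0+0+0+0+0+0+0+0+0 mod 2 = 0
  c[11] = d·G[:,11] = (11010000000010111011010110)·(00000001000000000000000000) mod 2 = 0+0+0+0+0+0+0+0+0+0+0+0+0+0+0+0+0+0+0+0+0+0+0+0+0+0 mod 2 = 0
  c[12] = d·G[:,12] = (11010000000010111011010110)·(00000000100000000000000000) mod 2 = 0+0+0+0+0+0+0+0+0+0+0+0+0+0+0+0+0+0+0+0+0+0+0+0+0+0 mod 2 = 0
  c[13] = d·G[:,13] = (11010000000010111011010110)·(00000000010000000000000000) mod 2 = 0+0+0+0+0+0+0+0+0+0+0+0+0+0+0+0+0+0+0+0+0+0+0+0+0+0 mod 2 = 0
  c[14] = d·G[:,14] = (11010000000010111011010110)·(00000000001000000000000000) mod 2 = 0+0+0+0+0+0+0+0+0+0+0+0+0+0+0+0+0+0+0+0+0+0+0+0+0+0 mod 2 = 0
  c[15] = d·G[:,15] = (11010000000010111011010110)·(00000000000111111111111111) mod 2 = 0+0+0+0+0+0+0+0+0+0+0+0+1+0+1+1+1+0+1+1+0+1+0+1+1+0 mod 2 = 1
  c[16] = d·G[:,16] = (11010000000010111011010110)·(00000000000100000000000000) mod 2 = 0+0+0+0+0+0+0+0+0+0+0+0+0+0+0+0+0+0+0+0+0+0+0+0+0+0 mod 2 = 0
  c[17] = d·G[:,17] = (11010000000010111011010110)·(00000000000010000000000000) mod 2 = 0+0+0+0+0+0+0+0+0+0+0+0+1+0+0+0+0+0+0+0+0+0+0+0+0+0 mod 2 = 1
  c[18] = d·G[:,18] = (11010000000010111011010110)·(00000000000001000000000000) mod 2 = 0+0+0+0+0+0+0+0+0+0+0+0+0+0+0+0+0+0+0+0+0+0+0+0+0+0 mod 2 = 0
  c[19] = d·G[:,19] = (11010000000010111011010110)·(00000000000000100000000000) mod 2 = 0+0+0+0+0+0+0+0+0+0+0+0+0+0+1+0+0+0+0+0+0+0+0+0+0+0 mod 2 = 1
  c[20] = d·G[:,20] = (11010000000010111011010110)·(00000000000000010000000000) mod 2 = 0+0+0+0+0+0+0+0+0+0+0+0+0+0+0+1+0+0+0+0+0+0+0+0+0+0 mod 2 = 1
  c[21] = d·G[:,21] = (11010000000010111011010110)·(00000000000000001000000000) mod 2 = 0+0+0+0+0+0+0+0+0+0+0+0+0+0+0+0+1+0+0+0+0+0+0+0+0+0 mod 2 = 1
  c[22] = d·G[:,22] = (11010000000010111011010110)·(00000000000000000100000000) mod 2 = 0+0+0+0+0+0+0+0+0+0+0+0+0+0+0+0+0+0+0+0+0+0+0+0+0+0 mod 2 = 0
  c[23] = d·G[:,23] = (11010000000010111011010110)·(00000000000000000010000000) mod 2 = 0+0+0+0+0+0+0+0+0+0+0+0+0+0+0+0+0+0+1+0+0+0+0+0+0+0 mod 2 = 1
  c[24] = d·G[:,24] = (11010000000010111011010110)·(00000000000000000001000000) mod 2 = 0+0+0+0+0+0+0+0+0+0+0+0+0+0+0+0+0+0+0+1+0+0+0+0+0+0 mod 2 = 1
  c[25] = d·G[:,25] = (11010000000010111011010110)·(00000000000000000000100000) mod 2 = 0+0+0+0+0+0+0+0+0+0+0+0+0+0+0+0+0+0+0+0+0+0+0+0+0+0 mod 2 = 0
  c[26] = d·G[:,26] = (11010000000010111011010110)·(00000000000000000000010000) mod 2 = 0+0+0+0+0+0+0+0+0+0+0+0+0+0+0+0+0+0+0+0+0+1+0+0+0+0 mod 2 = 1
  c[27] = d·G[:,27] = (11010000000010111011010110)·(00000000000000000000001000) mod 2 = 0+0+0+0+0+0+0+0+0+0+0+0+0+0+0+0+0+0+0+0+0+0+0+0+0+0 mod 2 = 0
  c[28] = d·G[:,28] = (11010000000010111011010110)·(00000000000000000000000100) mod 2 = 0+0+0+0+0+0+0+0+0+0+0+0+0+0+0+0+0+0+0+0+0+0+0+1+0+0 mod 2 = 1
  c[29] = d·G[:,29] = (11010000000010111011010110)·(00000000000000000000000010) mod 2 = 0+0+0+0+0+0+0+0+0+0+0+0+0+0+0+0+0+0+0+0+0+0+0+0+1+0 mod 2 = 1
  c[30] = d·G[:,30] = (11010000000010111011010110)·(00000000000000000000000001) mod 2 = 0+0+0+0+0+0+0+0+0+0+0+0+0+0+0+0+0+0+0+0+0+0+0+0+0+0 mod 2 = 0
Codeword = 1011101100000001010111011010110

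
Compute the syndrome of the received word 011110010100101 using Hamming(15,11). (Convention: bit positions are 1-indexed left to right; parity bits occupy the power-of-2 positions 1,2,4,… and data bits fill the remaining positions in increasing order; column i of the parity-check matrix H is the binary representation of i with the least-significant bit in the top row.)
Syndrome s = H · r^T (mod 2), r = 011110010100101:
  s[0] = (101010101010101)·(011110010100101) mod 2 = 0+0+1+0+1+0+0+0+0+0+0+0+1+0+1 mod 2 = 0
  s[1] = (011001100110011)·(011110010100101) mod 2 = 0+1+1+0+0+0+0+0+0+1+0+0+0+0+1 mod 2 = 0
  s[2] = (000111100001111)·(011110010100101) mod 2 = 0+0+0+1+1+0+0+0+0+0+0+0+1+0+1 mod 2 = 0
  s[3] = (000000011111111)·(011110010100101) mod 2 = 0+0+0+0+0+0+0+1+0+1+0+0+1+0+1 mod 2 = 0
Syndrome = 0000
s = 0: no error detected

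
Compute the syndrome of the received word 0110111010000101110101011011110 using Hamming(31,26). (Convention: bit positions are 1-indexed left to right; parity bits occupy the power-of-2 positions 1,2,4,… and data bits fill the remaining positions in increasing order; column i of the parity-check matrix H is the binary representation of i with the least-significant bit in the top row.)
Syndrome s = H · r^T (mod 2), r = 0110111010000101110101011011110:
  s[0] = (1010101010101010101010101010101)·(0110111010000101110101011011110) mod 2 = 0+0+1+0+1+0+1+0+1+0+0+0+0+0+0+0+1+0+0+0+0+0+0+0+1+0+1+0+1+0+0 mod 2 = 0
  s[1] = (0110011001100110011001100110011)·(0110111010000101110101011011110) mod 2 = 0+1+1+0+0+1+1+0+0+0+0+0+0+1+0+0+0+1+0+0+0+1+0+0+0+0+1+0+0+1+0 mod 2 = 1
  s[2] = (0001111000011110000111100001111)·(0110111010000101110101011011110) mod 2 = 0+0+0+0+1+1+1+0+0+0+0+0+0+1+0+0+0+0+0+1+0+1+0+0+0+0+0+1+1+1+0 mod 2 = 1
  s[3] = (0000000111111110000000011111111)·(0110111010000101110101011011110) mod 2 = 0+0+0+0+0+0+0+0+1+0+0+0+0+1+0+0+0+0+0+0+0+0+0+1+1+0+1+1+1+1+0 mod 2 = 0
  s[4] = (0000000000000001111111111111111)·(0110111010000101110101011011110) mod 2 = 0+0+0+0+0+0+0+0+0+0+0+0+0+0+0+1+1+1+0+1+0+1+0+1+1+0+1+1+1+1+0 mod 2 = 1
Syndrome = 01101
Non-zero syndrome: error at position 22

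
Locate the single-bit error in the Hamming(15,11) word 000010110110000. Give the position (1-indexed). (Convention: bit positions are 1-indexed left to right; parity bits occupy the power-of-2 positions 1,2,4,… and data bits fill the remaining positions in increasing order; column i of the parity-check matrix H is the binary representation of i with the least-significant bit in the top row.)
Syndrome s = H · r^T (mod 2), r = 000010110110000:
  s[0] = (101010101010101)·(000010110110000) mod 2 = 0+0+0+0+1+0+1+0+0+0+1+0+0+0+0 mod 2 = 1
  s[1] = (011001100110011)·(000010110110000) mod 2 = 0+0+0+0+0+0+1+0+0+1+1+0+0+0+0 mod 2 = 1
  s[2] = (000111100001111)·(000010110110000) mod 2 = 0+0+0+0+1+0+1+0+0+0+0+0+0+0+0 mod 2 = 0
  s[3] = (000000011111111)·(000010110110000) mod 2 = 0+0+0+0+0+0+0+1+0+1+1+0+0+0+0 mod 2 = 1
Syndrome = 1101
Column i of H is the binary representation of i, so the syndrome is the binary index of the flipped bit.
Read s = 1101 with s[0] as LSB: 1·2^0 + 1·2^1 + 0·2^2 + 1·2^3 = 11.
Error is at bit position 11.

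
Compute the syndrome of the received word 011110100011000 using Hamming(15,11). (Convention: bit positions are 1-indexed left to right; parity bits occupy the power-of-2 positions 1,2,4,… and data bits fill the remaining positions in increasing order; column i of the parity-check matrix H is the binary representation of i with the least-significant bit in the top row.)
Syndrome s = H · r^T (mod 2), r = 011110100011000:
  s[0] = (101010101010101)·(011110100011000) mod 2 = 0+0+1+0+1+0+1+0+0+0+1+0+0+0+0 mod 2 = 0
  s[1] = (011001100110011)·(011110100011000) mod 2 = 0+1+1+0+0+0+1+0+0+0+1+0+0+0+0 mod 2 = 0
  s[2] = (000111100001111)·(011110100011000) mod 2 = 0+0+0+1+1+0+1+0+0+0+0+1+0+0+0 mod 2 = 0
  s[3] = (000000011111111)·(011110100011000) mod 2 = 0+0+0+0+0+0+0+0+0+0+1+1+0+0+0 mod 2 = 0
Syndrome = 0000
s = 0: no error detected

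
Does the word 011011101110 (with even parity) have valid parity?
Sum of all bits: 0+1+1+0+1+1+1+0+1+1+1+0 = 8; 8 mod 2 = 0. Result is 0 → valid parity.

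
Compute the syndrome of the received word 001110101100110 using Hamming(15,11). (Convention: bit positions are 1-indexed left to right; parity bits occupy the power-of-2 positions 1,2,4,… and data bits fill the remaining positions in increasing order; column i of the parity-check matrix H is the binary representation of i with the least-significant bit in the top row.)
Syndrome s = H · r^T (mod 2), r = 001110101100110:
  s[0] = (101010101010101)·(001110101100110) mod 2 = 0+0+1+0+1+0+1+0+1+0+0+0+1+0+0 mod 2 = 1
  s[1] = (011001100110011)·(001110101100110) mod 2 = 0+0+1+0+0+0+1+0+0+1+0+0+0+1+0 mod 2 = 0
  s[2] = (000111100001111)·(001110101100110) mod 2 = 0+0+0+1+1+0+1+0+0+0+0+0+1+1+0 mod 2 = 1
  s[3] = (000000011111111)·(001110101100110) mod 2 = 0+0+0+0+0+0+0+0+1+1+0+0+1+1+0 mod 2 = 0
Syndrome = 1010
Non-zero syndrome: error at position 5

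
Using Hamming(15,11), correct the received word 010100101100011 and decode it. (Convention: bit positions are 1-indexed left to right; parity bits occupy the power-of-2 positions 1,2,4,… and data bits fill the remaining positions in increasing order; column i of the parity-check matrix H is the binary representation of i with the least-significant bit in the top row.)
Syndrome s = H · r^T (mod 2), r = 010100101100011:
  s[0] = (101010101010101)·(010100101100011) mod 2 = 0+0+0+0+0+0+1+0+1+0+0+0+0+0+1 mod 2 = 1
  s[1] = (011001100110011)·(010100101100011) mod 2 = 0+1+0+0+0+0+1+0+0+1+0+0+0+1+1 mod 2 = 1
  s[2] = (000111100001111)·(010100101100011) mod 2 = 0+0+0+1+0+0+1+0+0+0+0+0+0+1+1 mod 2 = 0
  s[3] = (000000011111111)·(010100101100011) mod 2 = 0+0+0+0+0+0+0+0+1+1+0+0+0+1+1 mod 2 = 0
Syndrome = 1100
Column 3 of H equals this syndrome → error at bit 3 (1-indexed).
Flip bit 3: 010100101100011 → 011100101100011
Extract data bits at positions {3,5,6,7,9,10,11,12,13,14,15}: 10011100011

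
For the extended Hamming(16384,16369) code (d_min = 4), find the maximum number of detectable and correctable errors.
Detection only: up to d_min − 1 = 3 errors.
Correction: up to ⌊(d_min − 1)/2⌋ = ⌊3/2⌋ = 1 errors.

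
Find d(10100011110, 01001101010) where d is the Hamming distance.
XOR = 11101110100, count of 1s = 7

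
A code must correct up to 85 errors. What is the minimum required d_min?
Correcting t errors requires d_min ≥ 2t + 1 = 2·85 + 1 = 171.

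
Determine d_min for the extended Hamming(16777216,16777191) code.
d_min = 4 (adding an overall parity bit to Hamming(16777215,16777191) raises d_min from 3 to 4).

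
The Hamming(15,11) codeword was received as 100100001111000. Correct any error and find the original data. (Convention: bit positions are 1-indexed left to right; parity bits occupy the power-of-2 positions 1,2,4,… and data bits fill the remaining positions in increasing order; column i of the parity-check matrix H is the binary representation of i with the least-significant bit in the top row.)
Syndrome s = H · r^T (mod 2), r = 100100001111000:
  s[0] = (101010101010101)·(100100001111000) mod 2 = 1+0+0+0+0+0+0+0+1+0+1+0+0+0+0 mod 2 = 1
  s[1] = (011001100110011)·(100100001111000) mod 2 = 0+0+0+0+0+0+0+0+0+1+1+0+0+0+0 mod 2 = 0
  s[2] = (000111100001111)·(100100001111000) mod 2 = 0+0+0+1+0+0+0+0+0+0+0+1+0+0+0 mod 2 = 0
  s[3] = (000000011111111)·(100100001111000) mod 2 = 0+0+0+0+0+0+0+0+1+1+1+1+0+0+0 mod 2 = 0
Syndrome = 1000
Column 1 of H equals this syndrome → error at bit 1 (1-indexed).
Flip bit 1: 100100001111000 → 000100001111000
Extract data bits at positions {3,5,6,7,9,10,11,12,13,14,15}: 00001111000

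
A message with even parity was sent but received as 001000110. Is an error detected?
Sum of received bits: 0+0+1+0+0+0+1+1+0 = 3; 3 mod 2 = 1. Result is 1 ≠ 0 → error detected.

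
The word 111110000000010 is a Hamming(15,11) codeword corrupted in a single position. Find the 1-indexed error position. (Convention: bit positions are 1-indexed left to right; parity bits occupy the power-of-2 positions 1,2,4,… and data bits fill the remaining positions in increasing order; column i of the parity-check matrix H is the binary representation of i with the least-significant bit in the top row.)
Syndrome s = H · r^T (mod 2), r = 111110000000010:
  s[0] = (101010101010101)·(111110000000010) mod 2 = 1+0+1+0+1+0+0+0+0+0+0+0+0+0+0 mod 2 = 1
  s[1] = (011001100110011)·(111110000000010) mod 2 = 0+1+1+0+0+0+0+0+0+0+0+0+0+1+0 mod 2 = 1
  s[2] = (000111100001111)·(111110000000010) mod 2 = 0+0+0+1+1+0+0+0+0+0+0+0+0+1+0 mod 2 = 1
  s[3] = (000000011111111)·(111110000000010) mod 2 = 0+0+0+0+0+0+0+0+0+0+0+0+0+1+0 mod 2 = 1
Syndrome = 1111
Column i of H is the binary representation of i, so the syndrome is the binary index of the flipped bit.
Read s = 1111 with s[0] as LSB: 1·2^0 + 1·2^1 + 1·2^2 + 1·2^3 = 15.
Error is at bit position 15.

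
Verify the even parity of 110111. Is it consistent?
Sum of all bits: 1+1+0+1+1+1 = 5; 5 mod 2 = 1. Result is 1 → parity error detected.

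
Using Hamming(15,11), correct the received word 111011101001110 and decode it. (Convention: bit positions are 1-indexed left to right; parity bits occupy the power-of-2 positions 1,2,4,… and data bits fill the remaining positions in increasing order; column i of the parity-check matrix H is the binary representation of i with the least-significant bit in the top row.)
Syndrome s = H · r^T (mod 2), r = 111011101001110:
  s[0] = (101010101010101)·(111011101001110) mod 2 = 1+0+1+0+1+0+1+0+1+0+0+0+1+0+0 mod 2 = 0
  s[1] = (011001100110011)·(111011101001110) mod 2 = 0+1+1+0+0+1+1+0+0+0+0+0+0+1+0 mod 2 = 1
  s[2] = (000111100001111)·(111011101001110) mod 2 = 0+0+0+0+1+1+1+0+0+0+0+1+1+1+0 mod 2 = 0
  s[3] = (000000011111111)·(111011101001110) mod 2 = 0+0+0+0+0+0+0+0+1+0+0+1+1+1+0 mod 2 = 0
Syndrome = 0100
Column 2 of H equals this syndrome → error at bit 2 (1-indexed).
Flip bit 2: 111011101001110 → 101011101001110
Extract data bits at positions {3,5,6,7,9,10,11,12,13,14,15}: 11111001110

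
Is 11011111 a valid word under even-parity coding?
Sum of all bits: 1+1+0+1+1+1+1+1 = 7; 7 mod 2 = 1. Result is 1 → parity error detected.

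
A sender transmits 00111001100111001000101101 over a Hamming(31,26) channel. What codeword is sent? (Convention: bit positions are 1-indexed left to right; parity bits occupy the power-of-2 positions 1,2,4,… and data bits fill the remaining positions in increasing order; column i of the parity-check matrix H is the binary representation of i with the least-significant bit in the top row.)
Codeword c = d · G (mod 2), d = 00111001100111001000101101:
  c[0] = d·G[:,0] = (00111001100111001000101101)·(11011010101101010101010101) mod 2 = 0+0+0+1+1+0+0+0+1+0+0+1+0+1+0+0+0+0+0+0+0+0+0+1+0+1 mod 2 = 1
  c[1] = d·G[:,1] = (00111001100111001000101101)·(10110110011011001100110011) mod 2 = 0+0+1+1+0+0+0+0+0+0+0+0+1+1+0+0+1+0+0+0+1+0+0+0+0+1 mod 2 = 1
  c[2] = d·G[:,2] = (00111001100111001000101101)·(10000000000000000000000000) mod 2 = 0+0+0+0+0+0+0+0+0+0+0+0+0+0+0+0+0+0+0+0+0+0+0+0+0+0 mod 2 = 0
  c[3] = d·G[:,3] = (00111001100111001000101101)·(01110001111000111100001111) mod 2 = 0+0+1+1+0+0+0+1+1+0+0+0+0+0+0+0+1+0+0+0+0+0+1+1+0+1 mod 2 = 0
  c[4] = d·G[:,4] = (00111001100111001000101101)·(01000000000000000000000000) mod 2 = 0+0+0+0+0+0+0+0+0+0+0+0+0+0+0+0+0+0+0+0+0+0+0+0+0+0 mod 2 = 0
  c[5] = d·G[:,5] = (00111001100111001000101101)·(00100000000000000000000000) mod 2 = 0+0+1+0+0+0+0+0+0+0+0+0+0+0+0+0+0+0+0+0+0+0+0+0+0+0 mod 2 = 1
  c[6] = d·G[:,6] = (00111001100111001000101101)·(00010000000000000000000000) mod 2 = 0+0+0+1+0+0+0+0+0+0+0+0+0+0+0+0+0+0+0+0+0+0+0+0+0+0 mod 2 = 1
  c[7] = d·G[:,7] = (00111001100111001000101101)·(00001111111000000011111111) mod 2 = 0+0+0+0+1+0+0+1+1+0+0+0+0+0+0+0+0+0+0+0+1+0+1+1+0+1 mod 2 = 1
  c[8] = d·G[:,8] = (00111001100111001000101101)·(00001000000000000000000000) mod 2 = 0+0+0+0+1+0+0+0+0+0+0+0+0+0+0+0+0+0+0+0+0+0+0+0+0+0 mod 2 = 1
  c[9] = d·G[:,9] = (00111001100111001000101101)·(00000100000000000000000000) mod 2 = 0+0+0+0+0+0+0+0+0+0+0+0+0+0+0+0+0+0+0+0+0+0+0+0+0+0 mod 2 = 0
  c[10] = d·G[:,10] = (00111001100111001000101101)·(00000010000000000000000000) mod 2 = 0+0+0+0+0+0+0+0+0+0+0+0+0+0+0+0+0+0+0+0+0+0+0+0+0+0 mod 2 = 0
  c[11] = d·G[:,11] = (00111001100111001000101101)·(00000001000000000000000000) mod 2 = 0+0+0+0+0+0+0+1+0+0+0+0+0+0+0+0+0+0+0+0+0+0+0+0+0+0 mod 2 = 1
  c[12] = d·G[:,12] = (00111001100111001000101101)·(00000000100000000000000000) mod 2 = 0+0+0+0+0+0+0+0+1+0+0+0+0+0+0+0+0+0+0+0+0+0+0+0+0+0 mod 2 = 1
  c[13] = d·G[:,13] = (00111001100111001000101101)·(00000000010000000000000000) mod 2 = 0+0+0+0+0+0+0+0+0+0+0+0+0+0+0+0+0+0+0+0+0+0+0+0+0+0 mod 2 = 0
  c[14] = d·G[:,14] = (00111001100111001000101101)·(00000000001000000000000000) mod 2 = 0+0+0+0+0+0+0+0+0+0+0+0+0+0+0+0+0+0+0+0+0+0+0+0+0+0 mod 2 = 0
  c[15] = d·G[:,15] = (00111001100111001000101101)·(00000000000111111111111111) mod 2 = 0+0+0+0+0+0+0+0+0+0+0+1+1+1+0+0+1+0+0+0+1+0+1+1+0+1 mod 2 = 0
  c[16] = d·G[:,16] = (00111001100111001000101101)·(00000000000100000000000000) mod 2 = 0+0+0+0+0+0+0+0+0+0+0+1+0+0+0+0+0+0+0+0+0+0+0+0+0+0 mod 2 = 1
  c[17] = d·G[:,17] = (00111001100111001000101101)·(00000000000010000000000000) mod 2 = 0+0+0+0+0+0+0+0+0+0+0+0+1+0+0+0+0+0+0+0+0+0+0+0+0+0 mod 2 = 1
  c[18] = d·G[:,18] = (00111001100111001000101101)·(00000000000001000000000000) mod 2 = 0+0+0+0+0+0+0+0+0+0+0+0+0+1+0+0+0+0+0+0+0+0+0+0+0+0 mod 2 = 1
  c[19] = d·G[:,19] = (00111001100111001000101101)·(00000000000000100000000000) mod 2 = 0+0+0+0+0+0+0+0+0+0+0+0+0+0+0+0+0+0+0+0+0+0+0+0+0+0 mod 2 = 0
  c[20] = d·G[:,20] = (00111001100111001000101101)·(00000000000000010000000000) mod 2 = 0+0+0+0+0+0+0+0+0+0+0+0+0+0+0+0+0+0+0+0+0+0+0+0+0+0 mod 2 = 0
  c[21] = d·G[:,21] = (00111001100111001000101101)·(00000000000000001000000000) mod 2 = 0+0+0+0+0+0+0+0+0+0+0+0+0+0+0+0+1+0+0+0+0+0+0+0+0+0 mod 2 = 1
  c[22] = d·G[:,22] = (00111001100111001000101101)·(00000000000000000100000000) mod 2 = 0+0+0+0+0+0+0+0+0+0+0+0+0+0+0+0+0+0+0+0+0+0+0+0+0+0 mod 2 = 0
  c[23] = d·G[:,23] = (00111001100111001000101101)·(00000000000000000010000000) mod 2 = 0+0+0+0+0+0+0+0+0+0+0+0+0+0+0+0+0+0+0+0+0+0+0+0+0+0 mod 2 = 0
  c[24] = d·G[:,24] = (00111001100111001000101101)·(00000000000000000001000000) mod 2 = 0+0+0+0+0+0+0+0+0+0+0+0+0+0+0+0+0+0+0+0+0+0+0+0+0+0 mod 2 = 0
  c[25] = d·G[:,25] = (00111001100111001000101101)·(00000000000000000000100000) mod 2 = 0+0+0+0+0+0+0+0+0+0+0+0+0+0+0+0+0+0+0+0+1+0+0+0+0+0 mod 2 = 1
  c[26] = d·G[:,26] = (00111001100111001000101101)·(00000000000000000000010000) mod 2 = 0+0+0+0+0+0+0+0+0+0+0+0+0+0+0+0+0+0+0+0+0+0+0+0+0+0 mod 2 = 0
  c[27] = d·G[:,27] = (00111001100111001000101101)·(00000000000000000000001000) mod 2 = 0+0+0+0+0+0+0+0+0+0+0+0+0+0+0+0+0+0+0+0+0+0+1+0+0+0 mod 2 = 1
  c[28] = d·G[:,28] = (00111001100111001000101101)·(00000000000000000000000100) mod 2 = 0+0+0+0+0+0+0+0+0+0+0+0+0+0+0+0+0+0+0+0+0+0+0+1+0+0 mod 2 = 1
  c[29] = d·G[:,29] = (00111001100111001000101101)·(00000000000000000000000010) mod 2 = 0+0+0+0+0+0+0+0+0+0+0+0+0+0+0+0+0+0+0+0+0+0+0+0+0+0 mod 2 = 0
  c[30] = d·G[:,30] = (00111001100111001000101101)·(00000000000000000000000001) mod 2 = 0+0+0+0+0+0+0+0+0+0+0+0+0+0+0+0+0+0+0+0+0+0+0+0+0+1 mod 2 = 1
Codeword = 1100011110011000111001000101101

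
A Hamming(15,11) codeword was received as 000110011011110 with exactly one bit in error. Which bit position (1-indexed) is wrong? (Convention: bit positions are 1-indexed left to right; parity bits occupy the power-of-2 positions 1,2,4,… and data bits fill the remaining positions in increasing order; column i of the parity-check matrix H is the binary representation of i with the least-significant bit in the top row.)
Syndrome s = H · r^T (mod 2), r = 000110011011110:
  s[0] = (101010101010101)·(000110011011110) mod 2 = 0+0+0+0+1+0+0+0+1+0+1+0+1+0+0 mod 2 = 0
  s[1] = (011001100110011)·(000110011011110) mod 2 = 0+0+0+0+0+0+0+0+0+0+1+0+0+1+0 mod 2 = 0
  s[2] = (000111100001111)·(000110011011110) mod 2 = 0+0+0+1+1+0+0+0+0+0+0+1+1+1+0 mod 2 = 1
  s[3] = (000000011111111)·(000110011011110) mod 2 = 0+0+0+0+0+0+0+1+1+0+1+1+1+1+0 mod 2 = 0
Syndrome = 0010
Column i of H is the binary representation of i, so the syndrome is the binary index of the flipped bit.
Read s = 0010 with s[0] as LSB: 0·2^0 + 0·2^1 + 1·2^2 + 0·2^3 = 4.
Error is at bit position 4.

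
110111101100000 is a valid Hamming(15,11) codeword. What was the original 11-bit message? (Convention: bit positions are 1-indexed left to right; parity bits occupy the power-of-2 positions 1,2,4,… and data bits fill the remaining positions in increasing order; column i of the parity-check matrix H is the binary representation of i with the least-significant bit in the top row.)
Parity bits occupy power-of-2 positions; data bits are at positions {3,5,6,7,9,10,11,12,13,14,15} (1-indexed).
Extract: c[3]=0 c[5]=1 c[6]=1 c[7]=1 c[9]=1 c[10]=1 c[11]=0 c[12]=0 c[13]=0 c[14]=0 c[15]=0
Data = 01111100000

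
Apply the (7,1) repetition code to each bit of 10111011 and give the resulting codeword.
Repeat each bit 7× and concatenate:
1→1111111  0→0000000  1→1111111  1→1111111  1→1111111  0→0000000  1→1111111  1→1111111
Codeword = 11111110000000111111111111111111111000000011111111111111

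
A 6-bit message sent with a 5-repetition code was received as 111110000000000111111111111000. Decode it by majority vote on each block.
Split into 5-bit blocks and majority-vote each:
  block 1 = 11111: 5 ones, 0 zeros → 1
  block 2 = 00000: 0 ones, 5 zeros → 0
  block 3 = 00000: 0 ones, 5 zeros → 0
  block 4 = 11111: 5 ones, 0 zeros → 1
  block 5 = 11111: 5 ones, 0 zeros → 1
  block 6 = 11000: 2 ones, 3 zeros → 0
Decoded = 100110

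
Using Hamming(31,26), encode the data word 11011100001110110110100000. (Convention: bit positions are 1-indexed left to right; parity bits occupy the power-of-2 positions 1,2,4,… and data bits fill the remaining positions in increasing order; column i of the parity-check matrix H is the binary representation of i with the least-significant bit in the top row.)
Codeword c = d · G (mod 2), d = 11011100001110110110100000:
  c[0] = d·G[:,0] = (11011100001110110110100000)·(11011010101101010101010101) mod 2 = 1+1+0+1+1+0+0+0+0+0+1+1+0+0+0+1+0+1+0+0+0+0+0+0+0+0 mod 2 = 0
  c[1] = d·G[:,1] = (11011100001110110110100000)·(10110110011011001100110011) mod 2 = 1+0+0+1+0+1+0+0+0+0+1+0+1+0+0+0+0+1+0+0+1+0+0+0+0+0 mod 2 = 1
  c[2] = d·G[:,2] = (11011100001110110110100000)·(10000000000000000000000000) mod 2 = 1+0+0+0+0+0+0+0+0+0+0+0+0+0+0+0+0+0+0+0+0+0+0+0+0+0 mod 2 = 1
  c[3] = d·G[:,3] = (11011100001110110110100000)·(01110001111000111100001111) mod 2 = 0+1+0+1+0+0+0+0+0+0+1+0+0+0+1+1+0+1+0+0+0+0+0+0+0+0 mod 2 = 0
  c[4] = d·G[:,4] = (11011100001110110110100000)·(01000000000000000000000000) mod 2 = 0+1+0+0+0+0+0+0+0+0+0+0+0+0+0+0+0+0+0+0+0+0+0+0+0+0 mod 2 = 1
  c[5] = d·G[:,5] = (11011100001110110110100000)·(00100000000000000000000000) mod 2 = 0+0+0+0+0+0+0+0+0+0+0+0+0+0+0+0+0+0+0+0+0+0+0+0+0+0 mod 2 = 0
  c[6] = d·G[:,6] = (11011100001110110110100000)·(00010000000000000000000000) mod 2 = 0+0+0+1+0+0+0+0+0+0+0+0+0+0+0+0+0+0+0+0+0+0+0+0+0+0 mod 2 = 1
  c[7] = d·G[:,7] = (11011100001110110110100000)·(00001111111000000011111111) mod 2 = 0+0+0+0+1+1+0+0+0+0+1+0+0+0+0+0+0+0+1+0+1+0+0+0+0+0 mod 2 = 1
  c[8] = d·G[:,8] = (11011100001110110110100000)·(00001000000000000000000000) mod 2 = 0+0+0+0+1+0+0+0+0+0+0+0+0+0+0+0+0+0+0+0+0+0+0+0+0+0 mod 2 = 1
  c[9] = d·G[:,9] = (11011100001110110110100000)·(00000100000000000000000000) mod 2 = 0+0+0+0+0+1+0+0+0+0+0+0+0+0+0+0+0+0+0+0+0+0+0+0+0+0 mod 2 = 1
  c[10] = d·G[:,10] = (11011100001110110110100000)·(00000010000000000000000000) mod 2 = 0+0+0+0+0+0+0+0+0+0+0+0+0+0+0+0+0+0+0+0+0+0+0+0+0+0 mod 2 = 0
  c[11] = d·G[:,11] = (11011100001110110110100000)·(00000001000000000000000000) mod 2 = 0+0+0+0+0+0+0+0+0+0+0+0+0+0+0+0+0+0+0+0+0+0+0+0+0+0 mod 2 = 0
  c[12] = d·G[:,12] = (11011100001110110110100000)·(00000000100000000000000000) mod 2 = 0+0+0+0+0+0+0+0+0+0+0+0+0+0+0+0+0+0+0+0+0+0+0+0+0+0 mod 2 = 0
  c[13] = d·G[:,13] = (11011100001110110110100000)·(00000000010000000000000000) mod 2 = 0+0+0+0+0+0+0+0+0+0+0+0+0+0+0+0+0+0+0+0+0+0+0+0+0+0 mod 2 = 0
  c[14] = d·G[:,14] = (11011100001110110110100000)·(00000000001000000000000000) mod 2 = 0+0+0+0+0+0+0+0+0+0+1+0+0+0+0+0+0+0+0+0+0+0+0+0+0+0 mod 2 = 1
  c[15] = d·G[:,15] = (11011100001110110110100000)·(00000000000111111111111111) mod 2 = 0+0+0+0+0+0+0+0+0+0+0+1+1+0+1+1+0+1+1+0+1+0+0+0+0+0 mod 2 = 1
  c[16] = d·G[:,16] = (11011100001110110110100000)·(00000000000100000000000000) mod 2 = 0+0+0+0+0+0+0+0+0+0+0+1+0+0+0+0+0+0+0+0+0+0+0+0+0+0 mod 2 = 1
  c[17] = d·G[:,17] = (11011100001110110110100000)·(00000000000010000000000000) mod 2 = 0+0+0+0+0+0+0+0+0+0+0+0+1+0+0+0+0+0+0+0+0+0+0+0+0+0 mod 2 = 1
  c[18] = d·G[:,18] = (11011100001110110110100000)·(00000000000001000000000000) mod 2 = 0+0+0+0+0+0+0+0+0+0+0+0+0+0+0+0+0+0+0+0+0+0+0+0+0+0 mod 2 = 0
  c[19] = d·G[:,19] = (11011100001110110110100000)·(00000000000000100000000000) mod 2 = 0+0+0+0+0+0+0+0+0+0+0+0+0+0+1+0+0+0+0+0+0+0+0+0+0+0 mod 2 = 1
  c[20] = d·G[:,20] = (11011100001110110110100000)·(00000000000000010000000000) mod 2 = 0+0+0+0+0+0+0+0+0+0+0+0+0+0+0+1+0+0+0+0+0+0+0+0+0+0 mod 2 = 1
  c[21] = d·G[:,21] = (11011100001110110110100000)·(00000000000000001000000000) mod 2 = 0+0+0+0+0+0+0+0+0+0+0+0+0+0+0+0+0+0+0+0+0+0+0+0+0+0 mod 2 = 0
  c[22] = d·G[:,22] = (11011100001110110110100000)·(00000000000000000100000000) mod 2 = 0+0+0+0+0+0+0+0+0+0+0+0+0+0+0+0+0+1+0+0+0+0+0+0+0+0 mod 2 = 1
  c[23] = d·G[:,23] = (11011100001110110110100000)·(00000000000000000010000000) mod 2 = 0+0+0+0+0+0+0+0+0+0+0+0+0+0+0+0+0+0+1+0+0+0+0+0+0+0 mod 2 = 1
  c[24] = d·G[:,24] = (11011100001110110110100000)·(00000000000000000001000000) mod 2 = 0+0+0+0+0+0+0+0+0+0+0+0+0+0+0+0+0+0+0+0+0+0+0+0+0+0 mod 2 = 0
  c[25] = d·G[:,25] = (11011100001110110110100000)·(00000000000000000000100000) mod 2 = 0+0+0+0+0+0+0+0+0+0+0+0+0+0+0+0+0+0+0+0+1+0+0+0+0+0 mod 2 = 1
  c[26] = d·G[:,26] = (11011100001110110110100000)·(00000000000000000000010000) mod 2 = 0+0+0+0+0+0+0+0+0+0+0+0+0+0+0+0+0+0+0+0+0+0+0+0+0+0 mod 2 = 0
  c[27] = d·G[:,27] = (11011100001110110110100000)·(00000000000000000000001000) mod 2 = 0+0+0+0+0+0+0+0+0+0+0+0+0+0+0+0+0+0+0+0+0+0+0+0+0+0 mod 2 = 0
  c[28] = d·G[:,28] = (11011100001110110110100000)·(00000000000000000000000100) mod 2 = 0+0+0+0+0+0+0+0+0+0+0+0+0+0+0+0+0+0+0+0+0+0+0+0+0+0 mod 2 = 0
  c[29] = d·G[:,29] = (11011100001110110110100000)·(00000000000000000000000010) mod 2 = 0+0+0+0+0+0+0+0+0+0+0+0+0+0+0+0+0+0+0+0+0+0+0+0+0+0 mod 2 = 0
  c[30] = d·G[:,30] = (11011100001110110110100000)·(00000000000000000000000001) mod 2 = 0+0+0+0+0+0+0+0+0+0+0+0+0+0+0+0+0+0+0+0+0+0+0+0+0+0 mod 2 = 0
Codeword = 0110101111000011110110110100000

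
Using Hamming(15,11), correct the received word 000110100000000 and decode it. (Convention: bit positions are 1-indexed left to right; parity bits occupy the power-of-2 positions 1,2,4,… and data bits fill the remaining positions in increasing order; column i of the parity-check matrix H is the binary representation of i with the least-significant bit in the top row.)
Syndrome s = H · r^T (mod 2), r = 000110100000000:
  s[0] = (101010101010101)·(000110100000000) mod 2 = 0+0+0+0+1+0+1+0+0+0+0+0+0+0+0 mod 2 = 0
  s[1] = (011001100110011)·(000110100000000) mod 2 = 0+0+0+0+0+0+1+0+0+0+0+0+0+0+0 mod 2 = 1
  s[2] = (000111100001111)·(000110100000000) mod 2 = 0+0+0+1+1+0+1+0+0+0+0+0+0+0+0 mod 2 = 1
  s[3] = (000000011111111)·(000110100000000) mod 2 = 0+0+0+0+0+0+0+0+0+0+0+0+0+0+0 mod 2 = 0
Syndrome = 0110
Column 6 of H equals this syndrome → error at bit 6 (1-indexed).
Flip bit 6: 000110100000000 → 000111100000000
Extract data bits at positions {3,5,6,7,9,10,11,12,13,14,15}: 01110000000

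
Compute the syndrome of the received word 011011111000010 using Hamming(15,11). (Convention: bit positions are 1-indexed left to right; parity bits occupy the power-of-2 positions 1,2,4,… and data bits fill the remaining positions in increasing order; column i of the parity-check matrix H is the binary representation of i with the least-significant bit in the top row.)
Syndrome s = H · r^T (mod 2), r = 011011111000010:
  s[0] = (101010101010101)·(011011111000010) mod 2 = 0+0+1+0+1+0+1+0+1+0+0+0+0+0+0 mod 2 = 0
  s[1] = (011001100110011)·(011011111000010) mod 2 = 0+1+1+0+0+1+1+0+0+0+0+0+0+1+0 mod 2 = 1
  s[2] = (000111100001111)·(011011111000010) mod 2 = 0+0+0+0+1+1+1+0+0+0+0+0+0+1+0 mod 2 = 0
  s[3] = (000000011111111)·(011011111000010) mod 2 = 0+0+0+0+0+0+0+1+1+0+0+0+0+1+0 mod 2 = 1
Syndrome = 0101
Non-zero syndrome: error at position 10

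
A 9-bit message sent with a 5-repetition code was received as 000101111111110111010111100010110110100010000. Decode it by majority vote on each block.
Split into 5-bit blocks and majority-vote each:
  block 1 = 00010: 1 ones, 4 zeros → 0
  block 2 = 11111: 5 ones, 0 zeros → 1
  block 3 = 11110: 4 ones, 1 zeros → 1
  block 4 = 11101: 4 ones, 1 zeros → 1
  block 5 = 01111: 4 ones, 1 zeros → 1
  block 6 = 00010: 1 ones, 4 zeros → 0
  block 7 = 11011: 4 ones, 1 zeros → 1
  block 8 = 01000: 1 ones, 4 zeros → 0
  block 9 = 10000: 1 ones, 4 zeros → 0
Decoded = 011110100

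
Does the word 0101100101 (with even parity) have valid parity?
Sum of all bits: 0+1+0+1+1+0+0+1+0+1 = 5; 5 mod 2 = 1. Result is 1 → parity error detected.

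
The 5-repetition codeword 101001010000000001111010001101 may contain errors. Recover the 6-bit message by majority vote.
Split into 5-bit blocks and majority-vote each:
  block 1 = 10100: 2 ones, 3 zeros → 0
  block 2 = 10100: 2 ones, 3 zeros → 0
  block 3 = 00000: 0 ones, 5 zeros → 0
  block 4 = 00111: 3 ones, 2 zeros → 1
  block 5 = 10100: 2 ones, 3 zeros → 0
  block 6 = 01101: 3 ones, 2 zeros → 1
Decoded = 000101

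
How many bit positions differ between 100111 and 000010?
XOR = 100101, count of 1s = 3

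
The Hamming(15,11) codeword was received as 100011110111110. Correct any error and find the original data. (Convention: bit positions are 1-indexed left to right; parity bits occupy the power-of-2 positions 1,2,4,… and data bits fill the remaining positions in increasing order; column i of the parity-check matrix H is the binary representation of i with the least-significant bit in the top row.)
Syndrome s = H · r^T (mod 2), r = 100011110111110:
  s[0] = (101010101010101)·(100011110111110) mod 2 = 1+0+0+0+1+0+1+0+0+0+1+0+1+0+0 mod 2 = 1
  s[1] = (011001100110011)·(100011110111110) mod 2 = 0+0+0+0+0+1+1+0+0+1+1+0+0+1+0 mod 2 = 1
  s[2] = (000111100001111)·(100011110111110) mod 2 = 0+0+0+0+1+1+1+0+0+0+0+1+1+1+0 mod 2 = 0
  s[3] = (000000011111111)·(100011110111110) mod 2 = 0+0+0+0+0+0+0+1+0+1+1+1+1+1+0 mod 2 = 0
Syndrome = 1100
Column 3 of H equals this syndrome → error at bit 3 (1-indexed).
Flip bit 3: 100011110111110 → 101011110111110
Extract data bits at positions {3,5,6,7,9,10,11,12,13,14,15}: 11110111110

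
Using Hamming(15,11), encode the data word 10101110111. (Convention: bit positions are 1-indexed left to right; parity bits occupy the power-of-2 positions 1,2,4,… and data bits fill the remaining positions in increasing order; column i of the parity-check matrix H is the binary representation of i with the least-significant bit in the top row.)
Codeword c = d · G (mod 2), d = 10101110111:
  c[0] = d·G[:,0] = (10101110111)·(11011010101) mod 2 = 1+0+0+0+1+0+1+0+1+0+1 mod 2 = 1
  c[1] = d·G[:,1] = (10101110111)·(10110110011) mod 2 = 1+0+1+0+0+1+1+0+0+1+1 mod 2 = 0
  c[2] = d·G[:,2] = (10101110111)·(10000000000) mod 2 = 1+0+0+0+0+0+0+0+0+0+0 mod 2 = 1
  c[3] = d·G[:,3] = (10101110111)·(01110001111) mod 2 = 0+0+1+0+0+0+0+0+1+1+1 mod 2 = 0
  c[4] = d·G[:,4] = (10101110111)·(01000000000) mod 2 = 0+0+0+0+0+0+0+0+0+0+0 mod 2 = 0
  c[5] = d·G[:,5] = (10101110111)·(00100000000) mod 2 = 0+0+1+0+0+0+0+0+0+0+0 mod 2 = 1
  c[6] = d·G[:,6] = (10101110111)·(00010000000) mod 2 = 0+0+0+0+0+0+0+0+0+0+0 mod 2 = 0
  c[7] = d·G[:,7] = (10101110111)·(00001111111) mod 2 = 0+0+0+0+1+1+1+0+1+1+1 mod 2 = 0
  c[8] = d·G[:,8] = (10101110111)·(00001000000) mod 2 = 0+0+0+0+1+0+0+0+0+0+0 mod 2 = 1
  c[9] = d·G[:,9] = (10101110111)·(00000100000) mod 2 = 0+0+0+0+0+1+0+0+0+0+0 mod 2 = 1
  c[10] = d·G[:,10] = (10101110111)·(00000010000) mod 2 = 0+0+0+0+0+0+1+0+0+0+0 mod 2 = 1
  c[11] = d·G[:,11] = (10101110111)·(00000001000) mod 2 = 0+0+0+0+0+0+0+0+0+0+0 mod 2 = 0
  c[12] = d·G[:,12] = (10101110111)·(00000000100) mod 2 = 0+0+0+0+0+0+0+0+1+0+0 mod 2 = 1
  c[13] = d·G[:,13] = (10101110111)·(00000000010) mod 2 = 0+0+0+0+0+0+0+0+0+1+0 mod 2 = 1
  c[14] = d·G[:,14] = (10101110111)·(00000000001) mod 2 = 0+0+0+0+0+0+0+0+0+0+1 mod 2 = 1
Codeword = 101001001110111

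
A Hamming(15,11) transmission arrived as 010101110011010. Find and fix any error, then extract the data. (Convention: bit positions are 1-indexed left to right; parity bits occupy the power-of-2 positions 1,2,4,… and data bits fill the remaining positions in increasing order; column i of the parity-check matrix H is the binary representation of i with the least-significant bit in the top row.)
Syndrome s = H · r^T (mod 2), r = 010101110011010:
  s[0] = (101010101010101)·(010101110011010) mod 2 = 0+0+0+0+0+0+1+0+0+0+1+0+0+0+0 mod 2 = 0
  s[1] = (011001100110011)·(010101110011010) mod 2 = 0+1+0+0+0+1+1+0+0+0+1+0+0+1+0 mod 2 = 1
  s[2] = (000111100001111)·(010101110011010) mod 2 = 0+0+0+1+0+1+1+0+0+0+0+1+0+1+0 mod 2 = 1
  s[3] = (000000011111111)·(010101110011010) mod 2 = 0+0+0+0+0+0+0+1+0+0+1+1+0+1+0 mod 2 = 0
Syndrome = 0110
Column 6 of H equals this syndrome → error at bit 6 (1-indexed).
Flip bit 6: 010101110011010 → 010100110011010
Extract data bits at positions {3,5,6,7,9,10,11,12,13,14,15}: 00010011010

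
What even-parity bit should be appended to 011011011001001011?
Sum of data bits: 0+1+1+0+1+1+0+1+1+0+0+1+0+0+1+0+1+1 = 10.
10 mod 2 = 0, so parity bit = 0.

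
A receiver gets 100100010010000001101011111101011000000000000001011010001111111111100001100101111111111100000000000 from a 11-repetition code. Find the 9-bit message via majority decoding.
Split into 11-bit blocks and majority-vote each:
  block 1 = 10010001001: 4 ones, 7 zeros → 0
  block 2 = 00000011010: 3 ones, 8 zeros → 0
  block 3 = 11111101011: 9 ones, 2 zeros → 1
  block 4 = 00000000000: 0 ones, 11 zeros → 0
  block 5 = 00010110100: 4 ones, 7 zeros → 0
  block 6 = 01111111111: 10 ones, 1 zeros → 1
  block 7 = 10000110010: 4 ones, 7 zeros → 0
  block 8 = 11111111111: 11 ones, 0 zeros → 1
  block 9 = 00000000000: 0 ones, 11 zeros → 0
Decoded = 001001010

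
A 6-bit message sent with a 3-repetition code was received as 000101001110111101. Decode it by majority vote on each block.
Split into 3-bit blocks and majority-vote each:
  block 1 = 000: 0 ones, 3 zeros → 0
  block 2 = 101: 2 ones, 1 zeros → 1
  block 3 = 001: 1 ones, 2 zeros → 0
  block 4 = 110: 2 ones, 1 zeros → 1
  block 5 = 111: 3 ones, 0 zeros → 1
  block 6 = 101: 2 ones, 1 zeros → 1
Decoded = 010111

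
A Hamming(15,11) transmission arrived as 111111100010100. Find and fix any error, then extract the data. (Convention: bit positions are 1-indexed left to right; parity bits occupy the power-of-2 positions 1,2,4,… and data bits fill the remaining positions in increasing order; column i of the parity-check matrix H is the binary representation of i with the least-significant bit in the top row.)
Syndrome s = H · r^T (mod 2), r = 111111100010100:
  s[0] = (101010101010101)·(111111100010100) mod 2 = 1+0+1+0+1+0+1+0+0+0+1+0+1+0+0 mod 2 = 0
  s[1] = (011001100110011)·(111111100010100) mod 2 = 0+1+1+0+0+1+1+0+0+0+1+0+0+0+0 mod 2 = 1
  s[2] = (000111100001111)·(111111100010100) mod 2 = 0+0+0+1+1+1+1+0+0+0+0+0+1+0+0 mod 2 = 1
  s[3] = (000000011111111)·(111111100010100) mod 2 = 0+0+0+0+0+0+0+0+0+0+1+0+1+0+0 mod 2 = 0
Syndrome = 0110
Column 6 of H equals this syndrome → error at bit 6 (1-indexed).
Flip bit 6: 111111100010100 → 111110100010100
Extract data bits at positions {3,5,6,7,9,10,11,12,13,14,15}: 11010010100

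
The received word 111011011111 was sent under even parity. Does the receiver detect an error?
Sum of received bits: 1+1+1+0+1+1+0+1+1+1+1+1 = 10; 10 mod 2 = 0. Result is 0 → no error detected.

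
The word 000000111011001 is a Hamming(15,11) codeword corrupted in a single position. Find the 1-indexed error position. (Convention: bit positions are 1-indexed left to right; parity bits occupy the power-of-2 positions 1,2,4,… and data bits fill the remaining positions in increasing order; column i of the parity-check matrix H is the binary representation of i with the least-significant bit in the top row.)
Syndrome s = H · r^T (mod 2), r = 000000111011001:
  s[0] = (101010101010101)·(000000111011001) mod 2 = 0+0+0+0+0+0+1+0+1+0+1+0+0+0+1 mod 2 = 0
  s[1] = (011001100110011)·(000000111011001) mod 2 = 0+0+0+0+0+0+1+0+0+0+1+0+0+0+1 mod 2 = 1
  s[2] = (000111100001111)·(000000111011001) mod 2 = 0+0+0+0+0+0+1+0+0+0+0+1+0+0+1 mod 2 = 1
  s[3] = (000000011111111)·(000000111011001) mod 2 = 0+0+0+0+0+0+0+1+1+0+1+1+0+0+1 mod 2 = 1
Syndrome = 0111
Column i of H is the binary representation of i, so the syndrome is the binary index of the flipped bit.
Read s = 0111 with s[0] as LSB: 0·2^0 + 1·2^1 + 1·2^2 + 1·2^3 = 14.
Error is at bit position 14.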